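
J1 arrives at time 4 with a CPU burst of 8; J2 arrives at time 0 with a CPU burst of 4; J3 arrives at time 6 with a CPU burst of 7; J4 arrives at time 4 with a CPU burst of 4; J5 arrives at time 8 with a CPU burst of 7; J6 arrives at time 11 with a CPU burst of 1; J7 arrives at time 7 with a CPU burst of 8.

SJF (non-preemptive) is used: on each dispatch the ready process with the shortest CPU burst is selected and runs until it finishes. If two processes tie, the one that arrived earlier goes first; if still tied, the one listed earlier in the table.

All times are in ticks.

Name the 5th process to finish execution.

J5

Gantt: | J2 0-4 | J4 4-8 | J3 8-15 | J6 15-16 | J5 16-23 | J1 23-31 | J7 31-39 |
Completion: J1=31  J2=4  J3=15  J4=8  J5=23  J6=16  J7=39
Finish order: J2 → J4 → J3 → J6 → J5 → J1 → J7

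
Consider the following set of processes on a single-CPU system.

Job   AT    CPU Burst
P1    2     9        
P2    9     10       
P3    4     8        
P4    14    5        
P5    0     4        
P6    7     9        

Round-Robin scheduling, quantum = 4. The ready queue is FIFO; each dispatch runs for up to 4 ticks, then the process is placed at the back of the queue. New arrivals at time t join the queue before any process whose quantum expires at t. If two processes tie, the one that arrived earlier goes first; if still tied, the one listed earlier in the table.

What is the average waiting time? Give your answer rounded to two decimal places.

19.67

Schedule: | P5 0-4 | P1 4-8 | P3 8-12 | P6 12-16 | P1 16-20 | P2 20-24 | P3 24-28 | P4 28-32 | P6 32-36 | P1 36-37 | P2 37-41 | P4 41-42 | P6 42-43 | P2 43-45 |
Completion: P1=37  P2=45  P3=28  P4=42  P5=4  P6=43
Turnaround (C−A): P1=35  P2=36  P3=24  P4=28  P5=4  P6=36
Waiting times: P1=26, P2=26, P3=16, P4=23, P5=0, P6=27
Average waiting = (26+26+16+23+0+27) / 6 = 118/6 = 19.67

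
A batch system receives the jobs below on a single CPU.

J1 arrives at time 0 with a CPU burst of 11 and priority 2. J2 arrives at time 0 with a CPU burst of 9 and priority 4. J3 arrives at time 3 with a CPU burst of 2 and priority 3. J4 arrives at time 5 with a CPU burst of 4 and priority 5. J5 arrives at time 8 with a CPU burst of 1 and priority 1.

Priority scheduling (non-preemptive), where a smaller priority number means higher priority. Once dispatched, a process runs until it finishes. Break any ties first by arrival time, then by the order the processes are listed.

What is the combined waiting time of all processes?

44

Timeline: | J1 0-11 | J5 11-12 | J3 12-14 | J2 14-23 | J4 23-27 |
Completion: J1=11  J2=23  J3=14  J4=27  J5=12
Turnaround (C−A): J1=11  J2=23  J3=11  J4=22  J5=4
Waiting = turnaround − burst: J1=0, J2=14, J3=9, J4=18, J5=3
Total waiting = 0 + 14 + 9 + 18 + 3 = 44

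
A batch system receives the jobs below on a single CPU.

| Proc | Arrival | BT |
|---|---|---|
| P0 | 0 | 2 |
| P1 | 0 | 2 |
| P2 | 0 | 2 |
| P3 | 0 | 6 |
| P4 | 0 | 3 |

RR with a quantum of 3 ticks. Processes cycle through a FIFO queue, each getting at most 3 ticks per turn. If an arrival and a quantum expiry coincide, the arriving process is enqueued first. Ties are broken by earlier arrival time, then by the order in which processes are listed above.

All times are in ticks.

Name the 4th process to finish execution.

Timeline: | P0 0-2 | P1 2-4 | P2 4-6 | P3 6-9 | P4 9-12 | P3 12-15 |
Completion: P0=2  P1=4  P2=6  P3=15  P4=12
Turnaround (C−A): P0=2  P1=4  P2=6  P3=15  P4=12
Finish order: P0 → P1 → P2 → P4 → P3

P4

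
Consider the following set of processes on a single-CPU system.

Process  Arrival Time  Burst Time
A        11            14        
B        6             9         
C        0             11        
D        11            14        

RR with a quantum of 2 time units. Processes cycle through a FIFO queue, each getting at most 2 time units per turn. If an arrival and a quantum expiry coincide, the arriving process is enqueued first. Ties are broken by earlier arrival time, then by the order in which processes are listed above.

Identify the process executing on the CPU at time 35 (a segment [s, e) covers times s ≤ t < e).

D

Schedule: | C 0-6 | B 6-8 | C 8-10 | B 10-12 | C 12-14 | A 14-16 | D 16-18 | B 18-20 | C 20-21 | A 21-23 | D 23-25 | B 25-27 | A 27-29 | D 29-31 | B 31-32 | A 32-34 | D 34-36 | A 36-38 | D 38-40 | A 40-42 | D 42-44 | A 44-46 | D 46-48 |
Completion: A=46  B=32  C=21  D=48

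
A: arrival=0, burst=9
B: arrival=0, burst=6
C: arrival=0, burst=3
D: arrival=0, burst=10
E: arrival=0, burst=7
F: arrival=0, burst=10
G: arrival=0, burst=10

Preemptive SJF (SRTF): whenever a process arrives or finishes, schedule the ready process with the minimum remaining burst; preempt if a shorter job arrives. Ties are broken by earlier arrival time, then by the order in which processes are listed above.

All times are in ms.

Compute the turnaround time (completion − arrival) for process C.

Timeline: | C 0-3 | B 3-9 | E 9-16 | A 16-25 | D 25-35 | F 35-45 | G 45-55 |
Completion: A=25  B=9  C=3  D=35  E=16  F=45  G=55
Turnaround (C−A): A=25  B=9  C=3  D=35  E=16  F=45  G=55
Turnaround(C) = completion − arrival = 3 − 0 = 3

3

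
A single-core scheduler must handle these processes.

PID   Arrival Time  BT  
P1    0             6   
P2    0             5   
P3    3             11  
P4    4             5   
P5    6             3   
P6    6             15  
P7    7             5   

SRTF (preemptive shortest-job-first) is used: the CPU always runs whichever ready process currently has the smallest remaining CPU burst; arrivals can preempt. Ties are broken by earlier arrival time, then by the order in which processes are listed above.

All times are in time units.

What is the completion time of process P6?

50

Schedule: | P2 0-5 | P4 5-6 | P5 6-9 | P4 9-13 | P7 13-18 | P1 18-24 | P3 24-35 | P6 35-50 |
Completion: P1=24  P2=5  P3=35  P4=13  P5=9  P6=50  P7=18
Turnaround (C−A): P1=24  P2=5  P3=32  P4=9  P5=3  P6=44  P7=11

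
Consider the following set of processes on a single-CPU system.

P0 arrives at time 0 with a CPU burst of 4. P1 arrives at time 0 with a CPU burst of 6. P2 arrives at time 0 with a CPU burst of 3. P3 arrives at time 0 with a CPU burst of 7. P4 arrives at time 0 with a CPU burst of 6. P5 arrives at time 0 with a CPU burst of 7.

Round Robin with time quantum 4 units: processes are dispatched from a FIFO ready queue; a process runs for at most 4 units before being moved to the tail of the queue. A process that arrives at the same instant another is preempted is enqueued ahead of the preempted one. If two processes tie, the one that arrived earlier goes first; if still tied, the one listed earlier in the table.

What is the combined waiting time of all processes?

98

Timeline: | P0 0-4 | P1 4-8 | P2 8-11 | P3 11-15 | P4 15-19 | P5 19-23 | P1 23-25 | P3 25-28 | P4 28-30 | P5 30-33 |
Completion: P0=4  P1=25  P2=11  P3=28  P4=30  P5=33
Turnaround (C−A): P0=4  P1=25  P2=11  P3=28  P4=30  P5=33
Waiting = turnaround − burst: P0=0, P1=19, P2=8, P3=21, P4=24, P5=26
Total waiting = 0 + 19 + 8 + 21 + 24 + 26 = 98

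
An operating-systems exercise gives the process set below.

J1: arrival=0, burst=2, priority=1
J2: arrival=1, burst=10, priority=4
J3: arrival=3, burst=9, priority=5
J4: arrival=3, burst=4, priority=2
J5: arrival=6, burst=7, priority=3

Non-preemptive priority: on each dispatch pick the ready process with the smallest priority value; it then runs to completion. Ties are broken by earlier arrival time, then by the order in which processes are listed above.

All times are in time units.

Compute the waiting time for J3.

20

Gantt: | J1 0-2 | J2 2-12 | J4 12-16 | J5 16-23 | J3 23-32 |
Completion: J1=2  J2=12  J3=32  J4=16  J5=23
Waiting(J3) = turnaround − burst = 29 − 9 = 20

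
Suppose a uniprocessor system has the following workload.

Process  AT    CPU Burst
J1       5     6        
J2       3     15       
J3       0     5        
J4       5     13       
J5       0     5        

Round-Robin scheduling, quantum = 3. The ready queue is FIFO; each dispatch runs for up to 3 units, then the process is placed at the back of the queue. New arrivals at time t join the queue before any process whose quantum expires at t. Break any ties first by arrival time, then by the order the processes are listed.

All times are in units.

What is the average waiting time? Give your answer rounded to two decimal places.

17.00

Timeline: | J3 0-3 | J5 3-6 | J2 6-9 | J3 9-11 | J1 11-14 | J4 14-17 | J5 17-19 | J2 19-22 | J1 22-25 | J4 25-28 | J2 28-31 | J4 31-34 | J2 34-37 | J4 37-40 | J2 40-43 | J4 43-44 |
Completion: J1=25  J2=43  J3=11  J4=44  J5=19
Waiting times: J1=14, J2=25, J3=6, J4=26, J5=14
Average waiting = (14+25+6+26+14) / 5 = 85/5 = 17.00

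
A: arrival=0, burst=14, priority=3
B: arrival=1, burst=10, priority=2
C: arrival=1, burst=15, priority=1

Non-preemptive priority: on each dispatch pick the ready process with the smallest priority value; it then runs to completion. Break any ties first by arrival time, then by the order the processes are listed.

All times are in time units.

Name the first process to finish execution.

Timeline: | A 0-14 | C 14-29 | B 29-39 |
Completion: A=14  B=39  C=29
Finish order: A → C → B

A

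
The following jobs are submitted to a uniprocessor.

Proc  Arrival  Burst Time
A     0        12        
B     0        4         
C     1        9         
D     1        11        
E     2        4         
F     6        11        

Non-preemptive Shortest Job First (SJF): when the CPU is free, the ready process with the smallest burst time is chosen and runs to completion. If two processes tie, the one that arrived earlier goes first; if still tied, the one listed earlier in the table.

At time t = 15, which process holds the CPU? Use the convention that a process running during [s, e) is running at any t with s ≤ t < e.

Gantt: | B 0-4 | E 4-8 | C 8-17 | D 17-28 | F 28-39 | A 39-51 |
Completion: A=51  B=4  C=17  D=28  E=8  F=39
Turnaround (C−A): A=51  B=4  C=16  D=27  E=6  F=33

C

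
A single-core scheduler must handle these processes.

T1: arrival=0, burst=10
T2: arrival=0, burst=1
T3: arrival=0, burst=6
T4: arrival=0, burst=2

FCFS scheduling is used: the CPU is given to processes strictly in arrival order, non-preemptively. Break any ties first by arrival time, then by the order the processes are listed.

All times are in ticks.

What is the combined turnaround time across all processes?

Gantt: | T1 0-10 | T2 10-11 | T3 11-17 | T4 17-19 |
Completion: T1=10  T2=11  T3=17  T4=19
Turnaround (C−A): T1=10  T2=11  T3=17  T4=19
Turnaround = completion − arrival: T1=10, T2=11, T3=17, T4=19
Total turnaround = 10 + 11 + 17 + 19 = 57

57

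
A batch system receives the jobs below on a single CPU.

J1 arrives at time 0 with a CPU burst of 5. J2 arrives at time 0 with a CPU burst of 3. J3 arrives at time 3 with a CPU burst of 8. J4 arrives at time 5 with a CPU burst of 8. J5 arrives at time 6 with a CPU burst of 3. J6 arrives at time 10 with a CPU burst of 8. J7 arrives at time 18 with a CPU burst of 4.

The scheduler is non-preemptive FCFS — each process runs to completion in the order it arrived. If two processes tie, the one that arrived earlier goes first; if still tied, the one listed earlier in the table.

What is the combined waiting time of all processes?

Gantt: | J1 0-5 | J2 5-8 | J3 8-16 | J4 16-24 | J5 24-27 | J6 27-35 | J7 35-39 |
Completion: J1=5  J2=8  J3=16  J4=24  J5=27  J6=35  J7=39
Turnaround (C−A): J1=5  J2=8  J3=13  J4=19  J5=21  J6=25  J7=21
Waiting = turnaround − burst: J1=0, J2=5, J3=5, J4=11, J5=18, J6=17, J7=17
Total waiting = 0 + 5 + 5 + 11 + 18 + 17 + 17 = 73

73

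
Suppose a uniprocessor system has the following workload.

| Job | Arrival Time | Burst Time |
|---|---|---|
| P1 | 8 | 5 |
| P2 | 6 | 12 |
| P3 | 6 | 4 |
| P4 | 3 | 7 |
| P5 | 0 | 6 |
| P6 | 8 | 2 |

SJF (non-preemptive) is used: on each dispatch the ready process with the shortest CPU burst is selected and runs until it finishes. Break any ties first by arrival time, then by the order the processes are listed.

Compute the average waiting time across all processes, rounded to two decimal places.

Timeline: | P5 0-6 | P3 6-10 | P6 10-12 | P1 12-17 | P4 17-24 | P2 24-36 |
Completion: P1=17  P2=36  P3=10  P4=24  P5=6  P6=12
Turnaround (C−A): P1=9  P2=30  P3=4  P4=21  P5=6  P6=4
Waiting times: P1=4, P2=18, P3=0, P4=14, P5=0, P6=2
Average waiting = (4+18+0+14+0+2) / 6 = 38/6 = 6.33

6.33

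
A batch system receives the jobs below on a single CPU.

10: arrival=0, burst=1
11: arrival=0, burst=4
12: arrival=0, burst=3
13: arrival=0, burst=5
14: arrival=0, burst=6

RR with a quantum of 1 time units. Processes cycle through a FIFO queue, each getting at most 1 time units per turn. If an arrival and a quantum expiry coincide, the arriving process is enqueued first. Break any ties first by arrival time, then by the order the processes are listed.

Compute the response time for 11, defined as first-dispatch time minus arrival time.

Gantt: | 10 0-1 | 11 1-2 | 12 2-3 | 13 3-4 | 14 4-5 | 11 5-6 | 12 6-7 | 13 7-8 | 14 8-9 | 11 9-10 | 12 10-11 | 13 11-12 | 14 12-13 | 11 13-14 | 13 14-15 | 14 15-16 | 13 16-17 | 14 17-19 |
Completion: 10=1  11=14  12=11  13=17  14=19
Turnaround (C−A): 10=1  11=14  12=11  13=17  14=19
Response(11) = first start − arrival = 1 − 0 = 1

1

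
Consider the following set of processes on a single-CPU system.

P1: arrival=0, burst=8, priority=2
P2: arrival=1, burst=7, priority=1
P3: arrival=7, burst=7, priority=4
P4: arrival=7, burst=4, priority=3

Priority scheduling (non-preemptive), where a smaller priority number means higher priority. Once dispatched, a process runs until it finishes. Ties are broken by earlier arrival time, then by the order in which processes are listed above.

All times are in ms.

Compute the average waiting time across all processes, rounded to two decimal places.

6.75

Gantt: | P1 0-8 | P2 8-15 | P4 15-19 | P3 19-26 |
Completion: P1=8  P2=15  P3=26  P4=19
Turnaround (C−A): P1=8  P2=14  P3=19  P4=12
Waiting times: P1=0, P2=7, P3=12, P4=8
Average waiting = (0+7+12+8) / 4 = 27/4 = 6.75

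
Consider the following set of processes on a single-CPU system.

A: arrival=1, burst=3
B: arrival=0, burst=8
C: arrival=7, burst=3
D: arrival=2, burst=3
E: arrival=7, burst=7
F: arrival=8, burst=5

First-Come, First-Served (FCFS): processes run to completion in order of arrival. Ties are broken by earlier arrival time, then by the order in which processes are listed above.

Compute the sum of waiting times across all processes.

Timeline: | B 0-8 | A 8-11 | D 11-14 | C 14-17 | E 17-24 | F 24-29 |
Completion: A=11  B=8  C=17  D=14  E=24  F=29
Turnaround (C−A): A=10  B=8  C=10  D=12  E=17  F=21
Waiting = turnaround − burst: A=7, B=0, C=7, D=9, E=10, F=16
Total waiting = 7 + 0 + 7 + 9 + 10 + 16 = 49

49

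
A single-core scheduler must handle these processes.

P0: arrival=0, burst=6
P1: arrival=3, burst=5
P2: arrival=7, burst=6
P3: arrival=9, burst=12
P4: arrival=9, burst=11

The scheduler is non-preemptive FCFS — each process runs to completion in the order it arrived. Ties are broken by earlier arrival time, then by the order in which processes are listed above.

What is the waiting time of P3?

Timeline: | P0 0-6 | P1 6-11 | P2 11-17 | P3 17-29 | P4 29-40 |
Completion: P0=6  P1=11  P2=17  P3=29  P4=40
Waiting(P3) = turnaround − burst = 20 − 12 = 8

8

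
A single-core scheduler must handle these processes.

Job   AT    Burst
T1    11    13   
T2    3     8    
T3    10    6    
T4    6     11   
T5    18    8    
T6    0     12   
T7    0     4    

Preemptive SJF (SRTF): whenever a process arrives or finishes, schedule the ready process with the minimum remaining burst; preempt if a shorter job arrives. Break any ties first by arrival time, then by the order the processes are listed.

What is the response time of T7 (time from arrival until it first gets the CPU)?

Schedule: | T7 0-4 | T2 4-12 | T3 12-18 | T5 18-26 | T4 26-37 | T6 37-49 | T1 49-62 |
Completion: T1=62  T2=12  T3=18  T4=37  T5=26  T6=49  T7=4
Turnaround (C−A): T1=51  T2=9  T3=8  T4=31  T5=8  T6=49  T7=4
Response(T7) = first start − arrival = 0 − 0 = 0

0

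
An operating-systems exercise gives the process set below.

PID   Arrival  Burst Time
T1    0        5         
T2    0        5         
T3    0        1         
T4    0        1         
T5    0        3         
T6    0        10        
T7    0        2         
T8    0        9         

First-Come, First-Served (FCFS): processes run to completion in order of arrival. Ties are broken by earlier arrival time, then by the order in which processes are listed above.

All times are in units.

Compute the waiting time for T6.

15

Timeline: | T1 0-5 | T2 5-10 | T3 10-11 | T4 11-12 | T5 12-15 | T6 15-25 | T7 25-27 | T8 27-36 |
Completion: T1=5  T2=10  T3=11  T4=12  T5=15  T6=25  T7=27  T8=36
Waiting(T6) = turnaround − burst = 25 − 10 = 15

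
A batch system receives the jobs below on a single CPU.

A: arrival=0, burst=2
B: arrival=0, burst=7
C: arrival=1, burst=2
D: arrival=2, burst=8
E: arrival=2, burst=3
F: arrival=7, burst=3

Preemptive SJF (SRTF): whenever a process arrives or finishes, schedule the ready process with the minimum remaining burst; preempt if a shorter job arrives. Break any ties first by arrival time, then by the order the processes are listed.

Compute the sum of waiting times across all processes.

28

Gantt: | A 0-2 | C 2-4 | E 4-7 | F 7-10 | B 10-17 | D 17-25 |
Completion: A=2  B=17  C=4  D=25  E=7  F=10
Turnaround (C−A): A=2  B=17  C=3  D=23  E=5  F=3
Waiting = turnaround − burst: A=0, B=10, C=1, D=15, E=2, F=0
Total waiting = 0 + 10 + 1 + 15 + 2 + 0 = 28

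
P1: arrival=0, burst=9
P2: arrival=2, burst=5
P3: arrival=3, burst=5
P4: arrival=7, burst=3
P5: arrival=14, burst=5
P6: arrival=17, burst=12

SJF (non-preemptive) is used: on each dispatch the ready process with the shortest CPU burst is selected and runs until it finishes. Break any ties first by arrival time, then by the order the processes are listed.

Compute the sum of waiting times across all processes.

44

Timeline: | P1 0-9 | P4 9-12 | P2 12-17 | P3 17-22 | P5 22-27 | P6 27-39 |
Completion: P1=9  P2=17  P3=22  P4=12  P5=27  P6=39
Waiting = turnaround − burst: P1=0, P2=10, P3=14, P4=2, P5=8, P6=10
Total waiting = 0 + 10 + 14 + 2 + 8 + 10 = 44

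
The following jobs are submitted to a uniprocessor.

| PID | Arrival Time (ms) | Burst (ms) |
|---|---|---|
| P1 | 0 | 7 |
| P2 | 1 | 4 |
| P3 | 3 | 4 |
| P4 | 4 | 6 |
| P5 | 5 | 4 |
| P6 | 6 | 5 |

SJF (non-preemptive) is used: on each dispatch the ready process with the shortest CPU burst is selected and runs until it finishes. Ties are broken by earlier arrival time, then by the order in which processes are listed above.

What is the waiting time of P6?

13

Gantt: | P1 0-7 | P2 7-11 | P3 11-15 | P5 15-19 | P6 19-24 | P4 24-30 |
Completion: P1=7  P2=11  P3=15  P4=30  P5=19  P6=24
Waiting(P6) = turnaround − burst = 18 − 5 = 13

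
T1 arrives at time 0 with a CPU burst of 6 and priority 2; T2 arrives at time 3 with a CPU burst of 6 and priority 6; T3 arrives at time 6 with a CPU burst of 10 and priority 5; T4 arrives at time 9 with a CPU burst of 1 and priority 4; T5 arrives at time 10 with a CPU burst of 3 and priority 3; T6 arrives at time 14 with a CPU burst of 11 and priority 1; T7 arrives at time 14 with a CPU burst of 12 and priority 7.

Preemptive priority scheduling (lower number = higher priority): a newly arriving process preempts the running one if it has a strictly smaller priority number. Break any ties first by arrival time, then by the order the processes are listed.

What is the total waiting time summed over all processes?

Gantt: | T1 0-6 | T3 6-9 | T4 9-10 | T5 10-13 | T3 13-14 | T6 14-25 | T3 25-31 | T2 31-37 | T7 37-49 |
Completion: T1=6  T2=37  T3=31  T4=10  T5=13  T6=25  T7=49
Turnaround (C−A): T1=6  T2=34  T3=25  T4=1  T5=3  T6=11  T7=35
Waiting = turnaround − burst: T1=0, T2=28, T3=15, T4=0, T5=0, T6=0, T7=23
Total waiting = 0 + 28 + 15 + 0 + 0 + 0 + 23 = 66

66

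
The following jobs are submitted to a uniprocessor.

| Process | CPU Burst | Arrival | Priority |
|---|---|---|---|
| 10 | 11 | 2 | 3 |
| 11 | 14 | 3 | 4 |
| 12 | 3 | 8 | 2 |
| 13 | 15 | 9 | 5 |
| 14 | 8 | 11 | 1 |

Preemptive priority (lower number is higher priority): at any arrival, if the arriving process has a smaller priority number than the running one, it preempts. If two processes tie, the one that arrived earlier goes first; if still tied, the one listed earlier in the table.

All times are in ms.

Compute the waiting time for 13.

29

Timeline: | idle 0-2 | 10 2-8 | 12 8-11 | 14 11-19 | 10 19-24 | 11 24-38 | 13 38-53 |
Completion: 10=24  11=38  12=11  13=53  14=19
Waiting(13) = turnaround − burst = 44 − 15 = 29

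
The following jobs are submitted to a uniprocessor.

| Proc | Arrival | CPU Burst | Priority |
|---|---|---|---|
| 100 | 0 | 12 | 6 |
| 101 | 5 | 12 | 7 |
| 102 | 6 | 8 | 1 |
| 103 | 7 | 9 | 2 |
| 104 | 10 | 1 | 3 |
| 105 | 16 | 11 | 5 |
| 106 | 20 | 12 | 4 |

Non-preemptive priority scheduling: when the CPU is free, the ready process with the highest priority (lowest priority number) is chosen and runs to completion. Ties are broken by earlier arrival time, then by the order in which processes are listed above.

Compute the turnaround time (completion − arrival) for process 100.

Gantt: | 100 0-12 | 102 12-20 | 103 20-29 | 104 29-30 | 106 30-42 | 105 42-53 | 101 53-65 |
Completion: 100=12  101=65  102=20  103=29  104=30  105=53  106=42
Turnaround (C−A): 100=12  101=60  102=14  103=22  104=20  105=37  106=22
Turnaround(100) = completion − arrival = 12 − 0 = 12

12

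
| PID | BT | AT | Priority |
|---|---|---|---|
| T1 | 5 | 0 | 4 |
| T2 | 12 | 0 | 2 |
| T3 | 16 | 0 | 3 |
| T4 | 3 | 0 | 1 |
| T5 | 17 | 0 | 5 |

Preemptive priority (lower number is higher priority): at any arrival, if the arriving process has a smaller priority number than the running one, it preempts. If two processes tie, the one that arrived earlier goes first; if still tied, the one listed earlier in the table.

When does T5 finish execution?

Timeline: | T4 0-3 | T2 3-15 | T3 15-31 | T1 31-36 | T5 36-53 |
Completion: T1=36  T2=15  T3=31  T4=3  T5=53
Turnaround (C−A): T1=36  T2=15  T3=31  T4=3  T5=53

53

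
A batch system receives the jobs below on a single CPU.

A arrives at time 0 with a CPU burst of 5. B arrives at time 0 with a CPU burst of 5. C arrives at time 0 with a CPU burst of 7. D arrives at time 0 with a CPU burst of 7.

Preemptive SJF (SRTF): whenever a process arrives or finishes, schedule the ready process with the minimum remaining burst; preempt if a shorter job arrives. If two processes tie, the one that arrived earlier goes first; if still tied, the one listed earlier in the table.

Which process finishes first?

A

Timeline: | A 0-5 | B 5-10 | C 10-17 | D 17-24 |
Completion: A=5  B=10  C=17  D=24
Finish order: A → B → C → D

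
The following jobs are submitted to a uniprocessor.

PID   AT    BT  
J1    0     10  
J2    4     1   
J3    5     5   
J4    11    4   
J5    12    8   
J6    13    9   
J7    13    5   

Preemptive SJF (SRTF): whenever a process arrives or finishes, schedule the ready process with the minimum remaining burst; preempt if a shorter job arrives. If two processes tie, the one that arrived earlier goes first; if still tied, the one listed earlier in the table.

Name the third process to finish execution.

J4

Gantt: | J1 0-4 | J2 4-5 | J3 5-10 | J1 10-11 | J4 11-15 | J1 15-20 | J7 20-25 | J5 25-33 | J6 33-42 |
Completion: J1=20  J2=5  J3=10  J4=15  J5=33  J6=42  J7=25
Turnaround (C−A): J1=20  J2=1  J3=5  J4=4  J5=21  J6=29  J7=12
Finish order: J2 → J3 → J4 → J1 → J7 → J5 → J6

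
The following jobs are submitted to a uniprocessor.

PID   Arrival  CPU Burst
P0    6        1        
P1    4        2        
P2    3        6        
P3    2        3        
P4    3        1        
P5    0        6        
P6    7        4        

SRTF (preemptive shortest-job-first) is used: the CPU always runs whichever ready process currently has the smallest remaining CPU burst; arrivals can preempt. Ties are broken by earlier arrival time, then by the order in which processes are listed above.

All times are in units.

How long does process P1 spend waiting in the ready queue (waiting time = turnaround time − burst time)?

3

Timeline: | P5 0-2 | P3 2-3 | P4 3-4 | P3 4-6 | P0 6-7 | P1 7-9 | P5 9-13 | P6 13-17 | P2 17-23 |
Completion: P0=7  P1=9  P2=23  P3=6  P4=4  P5=13  P6=17
Turnaround (C−A): P0=1  P1=5  P2=20  P3=4  P4=1  P5=13  P6=10
Waiting(P1) = turnaround − burst = 5 − 2 = 3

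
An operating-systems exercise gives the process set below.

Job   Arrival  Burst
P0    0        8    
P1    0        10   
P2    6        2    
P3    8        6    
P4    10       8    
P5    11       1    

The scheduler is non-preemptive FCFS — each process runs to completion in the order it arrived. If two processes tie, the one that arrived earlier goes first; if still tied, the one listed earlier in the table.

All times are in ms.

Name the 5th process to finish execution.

Gantt: | P0 0-8 | P1 8-18 | P2 18-20 | P3 20-26 | P4 26-34 | P5 34-35 |
Completion: P0=8  P1=18  P2=20  P3=26  P4=34  P5=35
Finish order: P0 → P1 → P2 → P3 → P4 → P5

P4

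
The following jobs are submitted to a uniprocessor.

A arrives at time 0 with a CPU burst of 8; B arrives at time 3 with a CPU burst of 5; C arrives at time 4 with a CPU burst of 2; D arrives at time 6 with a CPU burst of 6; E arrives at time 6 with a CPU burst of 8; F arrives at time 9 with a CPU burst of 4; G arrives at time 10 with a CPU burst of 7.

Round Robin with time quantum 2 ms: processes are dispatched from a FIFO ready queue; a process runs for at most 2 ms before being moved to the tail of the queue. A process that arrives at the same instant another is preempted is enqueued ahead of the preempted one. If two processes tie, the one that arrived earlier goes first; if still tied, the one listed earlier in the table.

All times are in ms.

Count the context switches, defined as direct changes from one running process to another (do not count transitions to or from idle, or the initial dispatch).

19

Gantt: | A 0-4 | B 4-6 | C 6-8 | A 8-10 | D 10-12 | E 12-14 | B 14-16 | F 16-18 | G 18-20 | A 20-22 | D 22-24 | E 24-26 | B 26-27 | F 27-29 | G 29-31 | D 31-33 | E 33-35 | G 35-37 | E 37-39 | G 39-40 |
Completion: A=22  B=27  C=8  D=33  E=39  F=29  G=40
Turnaround (C−A): A=22  B=24  C=4  D=27  E=33  F=20  G=30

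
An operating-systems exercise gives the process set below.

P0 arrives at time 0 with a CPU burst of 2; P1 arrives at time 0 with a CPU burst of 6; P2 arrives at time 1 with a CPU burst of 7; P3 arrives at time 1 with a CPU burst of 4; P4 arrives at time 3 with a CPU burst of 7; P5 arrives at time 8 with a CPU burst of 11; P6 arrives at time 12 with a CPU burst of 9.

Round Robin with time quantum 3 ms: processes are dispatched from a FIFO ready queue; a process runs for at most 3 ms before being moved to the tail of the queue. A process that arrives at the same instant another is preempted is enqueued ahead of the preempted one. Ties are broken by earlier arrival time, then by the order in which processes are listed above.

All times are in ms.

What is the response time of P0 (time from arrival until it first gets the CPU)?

Schedule: | P0 0-2 | P1 2-5 | P2 5-8 | P3 8-11 | P4 11-14 | P1 14-17 | P5 17-20 | P2 20-23 | P3 23-24 | P6 24-27 | P4 27-30 | P5 30-33 | P2 33-34 | P6 34-37 | P4 37-38 | P5 38-41 | P6 41-44 | P5 44-46 |
Completion: P0=2  P1=17  P2=34  P3=24  P4=38  P5=46  P6=44
Response(P0) = first start − arrival = 0 − 0 = 0

0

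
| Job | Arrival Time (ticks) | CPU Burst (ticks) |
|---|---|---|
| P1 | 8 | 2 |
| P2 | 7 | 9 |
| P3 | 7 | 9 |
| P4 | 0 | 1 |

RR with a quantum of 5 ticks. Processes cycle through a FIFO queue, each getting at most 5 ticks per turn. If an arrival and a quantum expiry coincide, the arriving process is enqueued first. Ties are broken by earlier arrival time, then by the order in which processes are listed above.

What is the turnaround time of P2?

16

Schedule: | P4 0-1 | idle 1-7 | P2 7-12 | P3 12-17 | P1 17-19 | P2 19-23 | P3 23-27 |
Completion: P1=19  P2=23  P3=27  P4=1
Turnaround(P2) = completion − arrival = 23 − 7 = 16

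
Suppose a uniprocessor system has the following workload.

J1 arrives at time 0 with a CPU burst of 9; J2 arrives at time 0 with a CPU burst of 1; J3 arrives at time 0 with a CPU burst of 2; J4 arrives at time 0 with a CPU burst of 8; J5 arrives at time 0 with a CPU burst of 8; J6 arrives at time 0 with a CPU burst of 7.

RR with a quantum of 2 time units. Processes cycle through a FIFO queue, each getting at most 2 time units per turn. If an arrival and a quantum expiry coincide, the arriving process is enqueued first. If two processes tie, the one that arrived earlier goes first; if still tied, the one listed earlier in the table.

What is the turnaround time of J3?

Schedule: | J1 0-2 | J2 2-3 | J3 3-5 | J4 5-7 | J5 7-9 | J6 9-11 | J1 11-13 | J4 13-15 | J5 15-17 | J6 17-19 | J1 19-21 | J4 21-23 | J5 23-25 | J6 25-27 | J1 27-29 | J4 29-31 | J5 31-33 | J6 33-34 | J1 34-35 |
Completion: J1=35  J2=3  J3=5  J4=31  J5=33  J6=34
Turnaround(J3) = completion − arrival = 5 − 0 = 5

5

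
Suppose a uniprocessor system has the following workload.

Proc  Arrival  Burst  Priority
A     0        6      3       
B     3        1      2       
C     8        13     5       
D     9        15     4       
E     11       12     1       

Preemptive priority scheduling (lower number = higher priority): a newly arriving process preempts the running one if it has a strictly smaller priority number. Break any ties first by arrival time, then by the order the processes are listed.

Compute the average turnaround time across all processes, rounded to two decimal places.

17.40

Timeline: | A 0-3 | B 3-4 | A 4-7 | idle 7-8 | C 8-9 | D 9-11 | E 11-23 | D 23-36 | C 36-48 |
Completion: A=7  B=4  C=48  D=36  E=23
Turnaround (C−A): A=7  B=1  C=40  D=27  E=12
Turnaround times: A=7, B=1, C=40, D=27, E=12
Average turnaround = (7+1+40+27+12) / 5 = 87/5 = 17.40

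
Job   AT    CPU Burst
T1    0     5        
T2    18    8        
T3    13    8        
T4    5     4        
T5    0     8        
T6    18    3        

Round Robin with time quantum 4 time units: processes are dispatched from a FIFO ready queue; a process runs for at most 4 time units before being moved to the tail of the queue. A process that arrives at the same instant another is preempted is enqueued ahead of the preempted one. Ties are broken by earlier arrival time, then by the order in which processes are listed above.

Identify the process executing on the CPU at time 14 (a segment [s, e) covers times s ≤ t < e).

T5

Schedule: | T1 0-4 | T5 4-8 | T1 8-9 | T4 9-13 | T5 13-17 | T3 17-21 | T2 21-25 | T6 25-28 | T3 28-32 | T2 32-36 |
Completion: T1=9  T2=36  T3=32  T4=13  T5=17  T6=28
Turnaround (C−A): T1=9  T2=18  T3=19  T4=8  T5=17  T6=10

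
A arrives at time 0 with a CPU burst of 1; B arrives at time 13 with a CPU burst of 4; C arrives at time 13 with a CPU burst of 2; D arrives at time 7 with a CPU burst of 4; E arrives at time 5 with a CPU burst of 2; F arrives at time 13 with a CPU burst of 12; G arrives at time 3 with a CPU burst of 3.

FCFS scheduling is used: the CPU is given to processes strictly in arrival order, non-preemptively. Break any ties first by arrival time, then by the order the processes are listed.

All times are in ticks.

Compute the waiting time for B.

0

Timeline: | A 0-1 | idle 1-3 | G 3-6 | E 6-8 | D 8-12 | idle 12-13 | B 13-17 | C 17-19 | F 19-31 |
Completion: A=1  B=17  C=19  D=12  E=8  F=31  G=6
Waiting(B) = turnaround − burst = 4 − 4 = 0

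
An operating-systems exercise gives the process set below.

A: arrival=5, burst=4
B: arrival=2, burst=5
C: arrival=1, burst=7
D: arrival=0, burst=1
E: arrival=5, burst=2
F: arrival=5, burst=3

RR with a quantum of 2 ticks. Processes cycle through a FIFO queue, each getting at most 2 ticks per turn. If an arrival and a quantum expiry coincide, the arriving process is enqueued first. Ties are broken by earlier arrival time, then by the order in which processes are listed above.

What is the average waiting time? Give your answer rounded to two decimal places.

Timeline: | D 0-1 | C 1-3 | B 3-5 | C 5-7 | A 7-9 | E 9-11 | F 11-13 | B 13-15 | C 15-17 | A 17-19 | F 19-20 | B 20-21 | C 21-22 |
Completion: A=19  B=21  C=22  D=1  E=11  F=20
Waiting times: A=10, B=14, C=14, D=0, E=4, F=12
Average waiting = (10+14+14+0+4+12) / 6 = 54/6 = 9.00

9.00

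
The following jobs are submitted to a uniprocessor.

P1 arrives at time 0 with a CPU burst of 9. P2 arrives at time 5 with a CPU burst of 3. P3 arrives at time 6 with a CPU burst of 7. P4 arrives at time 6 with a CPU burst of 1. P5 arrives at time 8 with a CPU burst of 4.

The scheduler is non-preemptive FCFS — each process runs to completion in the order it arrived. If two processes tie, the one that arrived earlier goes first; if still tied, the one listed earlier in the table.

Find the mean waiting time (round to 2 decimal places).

7.00

Schedule: | P1 0-9 | P2 9-12 | P3 12-19 | P4 19-20 | P5 20-24 |
Completion: P1=9  P2=12  P3=19  P4=20  P5=24
Turnaround (C−A): P1=9  P2=7  P3=13  P4=14  P5=16
Waiting times: P1=0, P2=4, P3=6, P4=13, P5=12
Average waiting = (0+4+6+13+12) / 5 = 35/5 = 7.00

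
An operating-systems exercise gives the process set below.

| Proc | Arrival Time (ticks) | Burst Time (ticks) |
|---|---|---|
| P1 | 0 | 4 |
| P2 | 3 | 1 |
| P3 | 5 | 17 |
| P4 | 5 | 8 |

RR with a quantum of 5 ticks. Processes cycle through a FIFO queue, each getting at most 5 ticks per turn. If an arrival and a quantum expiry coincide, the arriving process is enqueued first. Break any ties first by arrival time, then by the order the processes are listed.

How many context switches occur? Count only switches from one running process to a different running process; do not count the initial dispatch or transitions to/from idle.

Schedule: | P1 0-4 | P2 4-5 | P3 5-10 | P4 10-15 | P3 15-20 | P4 20-23 | P3 23-30 |
Completion: P1=4  P2=5  P3=30  P4=23

6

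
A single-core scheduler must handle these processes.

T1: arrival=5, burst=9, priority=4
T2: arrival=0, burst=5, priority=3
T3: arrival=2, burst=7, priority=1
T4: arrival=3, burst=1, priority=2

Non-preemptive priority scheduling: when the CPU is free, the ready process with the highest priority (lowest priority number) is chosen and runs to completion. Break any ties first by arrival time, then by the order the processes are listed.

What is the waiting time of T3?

3

Timeline: | T2 0-5 | T3 5-12 | T4 12-13 | T1 13-22 |
Completion: T1=22  T2=5  T3=12  T4=13
Turnaround (C−A): T1=17  T2=5  T3=10  T4=10
Waiting(T3) = turnaround − burst = 10 − 7 = 3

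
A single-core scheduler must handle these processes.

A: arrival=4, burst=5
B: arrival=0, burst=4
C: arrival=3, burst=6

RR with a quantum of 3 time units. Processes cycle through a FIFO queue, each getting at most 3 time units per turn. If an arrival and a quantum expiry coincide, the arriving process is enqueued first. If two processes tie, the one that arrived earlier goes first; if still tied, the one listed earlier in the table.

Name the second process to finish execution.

C

Schedule: | B 0-3 | C 3-6 | B 6-7 | A 7-10 | C 10-13 | A 13-15 |
Completion: A=15  B=7  C=13
Finish order: B → C → A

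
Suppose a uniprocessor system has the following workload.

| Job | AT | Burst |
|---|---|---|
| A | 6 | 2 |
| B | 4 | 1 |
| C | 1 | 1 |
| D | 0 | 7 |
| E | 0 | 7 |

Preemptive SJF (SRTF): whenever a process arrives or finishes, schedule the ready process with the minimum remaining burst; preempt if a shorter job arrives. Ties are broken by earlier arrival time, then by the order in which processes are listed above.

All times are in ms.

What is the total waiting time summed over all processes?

15

Schedule: | D 0-1 | C 1-2 | D 2-4 | B 4-5 | D 5-6 | A 6-8 | D 8-11 | E 11-18 |
Completion: A=8  B=5  C=2  D=11  E=18
Waiting = turnaround − burst: A=0, B=0, C=0, D=4, E=11
Total waiting = 0 + 0 + 0 + 4 + 11 = 15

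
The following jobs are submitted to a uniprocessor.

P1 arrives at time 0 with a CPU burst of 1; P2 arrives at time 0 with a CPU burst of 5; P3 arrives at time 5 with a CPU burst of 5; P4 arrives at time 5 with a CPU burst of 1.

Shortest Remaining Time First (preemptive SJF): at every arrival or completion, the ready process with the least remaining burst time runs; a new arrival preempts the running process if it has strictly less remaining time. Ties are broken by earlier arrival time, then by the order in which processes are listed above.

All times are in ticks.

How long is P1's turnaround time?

1

Gantt: | P1 0-1 | P2 1-6 | P4 6-7 | P3 7-12 |
Completion: P1=1  P2=6  P3=12  P4=7
Turnaround (C−A): P1=1  P2=6  P3=7  P4=2
Turnaround(P1) = completion − arrival = 1 − 0 = 1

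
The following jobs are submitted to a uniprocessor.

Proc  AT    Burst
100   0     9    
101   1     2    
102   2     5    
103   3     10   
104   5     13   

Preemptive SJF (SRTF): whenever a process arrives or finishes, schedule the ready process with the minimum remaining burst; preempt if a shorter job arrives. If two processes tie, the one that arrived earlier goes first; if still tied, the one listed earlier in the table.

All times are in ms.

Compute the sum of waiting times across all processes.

Schedule: | 100 0-1 | 101 1-3 | 102 3-8 | 100 8-16 | 103 16-26 | 104 26-39 |
Completion: 100=16  101=3  102=8  103=26  104=39
Waiting = turnaround − burst: 100=7, 101=0, 102=1, 103=13, 104=21
Total waiting = 7 + 0 + 1 + 13 + 21 = 42

42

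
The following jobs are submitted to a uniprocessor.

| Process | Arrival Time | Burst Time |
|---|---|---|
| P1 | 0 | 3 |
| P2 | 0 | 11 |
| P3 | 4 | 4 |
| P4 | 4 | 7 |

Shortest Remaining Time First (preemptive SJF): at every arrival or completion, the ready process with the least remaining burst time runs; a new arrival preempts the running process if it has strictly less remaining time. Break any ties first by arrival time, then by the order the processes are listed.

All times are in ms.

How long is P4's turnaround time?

Gantt: | P1 0-3 | P2 3-4 | P3 4-8 | P4 8-15 | P2 15-25 |
Completion: P1=3  P2=25  P3=8  P4=15
Turnaround(P4) = completion − arrival = 15 − 4 = 11

11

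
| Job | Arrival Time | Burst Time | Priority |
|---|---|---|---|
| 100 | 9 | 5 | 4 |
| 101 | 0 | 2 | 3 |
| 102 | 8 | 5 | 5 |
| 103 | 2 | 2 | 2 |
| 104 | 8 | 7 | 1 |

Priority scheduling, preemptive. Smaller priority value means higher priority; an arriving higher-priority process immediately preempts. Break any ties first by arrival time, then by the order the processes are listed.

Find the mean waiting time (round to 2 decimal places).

3.60

Schedule: | 101 0-2 | 103 2-4 | idle 4-8 | 104 8-15 | 100 15-20 | 102 20-25 |
Completion: 100=20  101=2  102=25  103=4  104=15
Turnaround (C−A): 100=11  101=2  102=17  103=2  104=7
Waiting times: 100=6, 101=0, 102=12, 103=0, 104=0
Average waiting = (6+0+12+0+0) / 5 = 18/5 = 3.60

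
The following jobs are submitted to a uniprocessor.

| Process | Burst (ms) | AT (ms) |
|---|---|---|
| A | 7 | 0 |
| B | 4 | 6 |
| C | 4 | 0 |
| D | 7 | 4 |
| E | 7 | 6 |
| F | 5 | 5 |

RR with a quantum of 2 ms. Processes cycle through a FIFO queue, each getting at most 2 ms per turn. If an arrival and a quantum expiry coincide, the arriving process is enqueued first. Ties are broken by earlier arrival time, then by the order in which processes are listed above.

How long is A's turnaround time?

27

Gantt: | A 0-2 | C 2-4 | A 4-6 | D 6-8 | C 8-10 | F 10-12 | B 12-14 | E 14-16 | A 16-18 | D 18-20 | F 20-22 | B 22-24 | E 24-26 | A 26-27 | D 27-29 | F 29-30 | E 30-32 | D 32-33 | E 33-34 |
Completion: A=27  B=24  C=10  D=33  E=34  F=30
Turnaround (C−A): A=27  B=18  C=10  D=29  E=28  F=25
Turnaround(A) = completion − arrival = 27 − 0 = 27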